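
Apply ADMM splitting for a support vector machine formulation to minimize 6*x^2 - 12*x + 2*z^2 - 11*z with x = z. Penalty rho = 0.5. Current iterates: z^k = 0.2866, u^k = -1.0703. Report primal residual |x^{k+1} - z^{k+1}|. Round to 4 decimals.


ADMM iteration with rho = 0.5, z^k = 0.2866, u^k = -1.0703
Step 1: x-update.
Minimize 6*x^2 - 12*x + (0.5/2)*(x - 0.2866 - 1.0703)^2
FOC: (2*6 + 0.5)*x = 12 + 0.5*(0.2866 + 1.0703)
x^{k+1} = 1.0143
Step 2: z-update.
Minimize 2*z^2 - 11*z + (0.5/2)*(1.0143 - z - 1.0703)^2
FOC: (2*2 + 0.5)*z = 11 + 0.5*(1.0143 - 1.0703)
z^{k+1} = 2.4382
Step 3: u-update.
u^{k+1} = -1.0703 + 1.0143 - 2.4382 = -2.4942
Step 4: Primal residual = |1.0143 - 2.4382| = 1.4239


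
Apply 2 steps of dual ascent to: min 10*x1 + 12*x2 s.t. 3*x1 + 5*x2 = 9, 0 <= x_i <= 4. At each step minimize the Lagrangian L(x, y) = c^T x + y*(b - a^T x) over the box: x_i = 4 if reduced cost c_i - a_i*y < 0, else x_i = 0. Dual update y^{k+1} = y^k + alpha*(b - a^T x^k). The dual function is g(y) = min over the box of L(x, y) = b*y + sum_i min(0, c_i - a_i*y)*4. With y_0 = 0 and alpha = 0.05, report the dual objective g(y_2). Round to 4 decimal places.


Dual ascent for LP: min 10*x1 + 12*x2, 3*x1 + 5*x2 = 9, 0 <= x_i <= 4
Step 1: y^k = 0.0, reduced costs: (10.0, 12.0)
  x^k = (0.0, 0.0), subgradient = b - a^T x = 9.0
  y^{k+1} = 0.0 + 0.05*9.0 = 0.45
Step 2: y^k = 0.45, reduced costs: (8.65, 9.75)
  x^k = (0.0, 0.0), subgradient = b - a^T x = 9.0
  y^{k+1} = 0.45 + 0.05*9.0 = 0.9
Dual objective at y_2 = 0.9: reduced costs (7.3, 7.5), box minimizer x = (0.0, 0.0)
g(y_2) = b*y + (c1 - a1*y)*x1 + (c2 - a2*y)*x2 = 9*0.9 + 7.3*0.0 + 7.5*0.0 = 8.1 + 0.0 + 0.0 = 8.1


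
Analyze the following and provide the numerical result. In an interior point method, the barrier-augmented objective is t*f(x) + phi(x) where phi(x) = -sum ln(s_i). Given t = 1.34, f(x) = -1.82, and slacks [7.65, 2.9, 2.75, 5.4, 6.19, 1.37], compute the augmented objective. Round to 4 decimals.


Step 1: Compute log-barrier.
ln values: [2.0347, 1.0647, 1.0116, 1.6864, 1.8229, 0.3148]
phi = -(2.0347 + 1.0647 + 1.0116 + 1.6864 + 1.8229 + 0.3148) = -7.9352
Step 2: Compute augmented objective.
t*f(x) = 1.34*-1.82 = -2.4388
Total = -2.4388 - 7.9352 = -10.374


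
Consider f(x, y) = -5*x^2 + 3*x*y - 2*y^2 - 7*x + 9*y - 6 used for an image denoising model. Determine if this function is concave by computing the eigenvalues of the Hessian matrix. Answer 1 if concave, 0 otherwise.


The Hessian of f(x,y) = -5*x^2 + 3*x*y - 2*y^2 - 7*x + 9*y - 6 is:
H = [[-10, 3], [3, -4]]
Trace = -10 - 4 = -14
Determinant = -10*-4 - (3)^2 = 31
Discriminant = (-14)^2 - 4*31 = 72.0
Eigenvalues: lambda_1 = -11.2426, lambda_2 = -2.7574
The function is concave.

1


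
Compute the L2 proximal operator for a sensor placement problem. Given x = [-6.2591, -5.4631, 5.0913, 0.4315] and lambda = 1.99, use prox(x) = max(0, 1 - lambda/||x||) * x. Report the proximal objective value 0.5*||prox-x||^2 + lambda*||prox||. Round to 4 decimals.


Step 1: Compute ||x||.
||x|| = 9.7534
Step 2: Compute scaling factor.
scale = max(0, 1 - 1.99/9.7534) = 0.796
Step 3: prox(x) = [-4.9821, -4.3485, 4.0525, 0.3435]
||prox(x)|| = 7.7634
Step 4: Proximal objective.
0.5*||prox-x||^2 = 1.9801
lambda*||prox|| = 15.4492
Total = 17.4293


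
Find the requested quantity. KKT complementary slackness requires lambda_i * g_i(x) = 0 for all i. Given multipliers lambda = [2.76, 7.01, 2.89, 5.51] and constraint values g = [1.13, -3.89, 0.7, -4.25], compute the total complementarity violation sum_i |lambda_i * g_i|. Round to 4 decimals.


KKT complementary slackness check:
lambda_1 * g_1 = 2.76 * 1.13 = 3.1188
lambda_2 * g_2 = 7.01 * -3.89 = -27.2689
lambda_3 * g_3 = 2.89 * 0.7 = 2.023
lambda_4 * g_4 = 5.51 * -4.25 = -23.4175
Total violation = 3.1188 + 27.2689 + 2.023 + 23.4175 = 55.8282


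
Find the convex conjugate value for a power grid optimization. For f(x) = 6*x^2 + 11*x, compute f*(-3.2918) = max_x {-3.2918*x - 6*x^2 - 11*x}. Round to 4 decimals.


f*(y) = sup_x {y*x - a*x^2 - b*x} = sup_x {(y-b)*x - a*x^2}
FOC: (y - b) - 2a*x = 0 => x* = (y - b)/(2a)
x* = (-3.2918 - 11)/(2*6) = -1.191
f*(-3.2918) = (y-b)^2/(4a) = (-3.2918 - 11)^2/(4*6)
= 204.2555/24 = 8.5106


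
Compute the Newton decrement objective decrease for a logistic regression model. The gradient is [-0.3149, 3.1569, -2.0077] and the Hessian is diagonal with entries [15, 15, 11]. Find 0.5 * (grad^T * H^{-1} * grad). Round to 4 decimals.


Step 1: H is diagonal, so H^(-1) * g = [-0.021, 0.2105, -0.1825].
Step 2: g^T H^(-1) g = sum_i g_i^2 / H_ii
  = (-0.3149)^2/15 + (3.1569)^2/15 + (-2.0077)^2/11
  = 0.0066 + 0.6644 + 0.3664 = 1.0375
Step 3: Objective decrease = 0.5 * g^T H^(-1) g = 0.5187


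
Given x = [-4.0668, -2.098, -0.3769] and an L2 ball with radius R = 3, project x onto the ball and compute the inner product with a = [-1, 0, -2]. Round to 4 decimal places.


Step 1: Compute ||x|| (intermediates to 6 decimals).
||x|| = sqrt((-4.0668)^2 + (-2.098)^2 + (-0.3769)^2) = 4.591571
Step 2: Project.
Since ||x|| > R, scale = R/||x|| = 3/4.591571 = 0.653371, proj(x) = scale * x
proj(x) = [-2.657129, -1.370772, -0.246256]
Step 3: Dot product.
a^T * proj(x) = -1*(-2.657129) + 0*(-1.370772) - 2*(-0.246256) = 3.1496


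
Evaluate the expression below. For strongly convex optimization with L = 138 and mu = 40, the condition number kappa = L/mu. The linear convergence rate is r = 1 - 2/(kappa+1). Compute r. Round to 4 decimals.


Step 1: Compute the condition number.
kappa = L/mu = 138/40 = 3.45
Step 2: Compute the convergence rate.
r = 1 - 2/(kappa + 1) = 1 - 2*mu/(L + mu) = (L - mu)/(L + mu) = 98/178 = 0.5506


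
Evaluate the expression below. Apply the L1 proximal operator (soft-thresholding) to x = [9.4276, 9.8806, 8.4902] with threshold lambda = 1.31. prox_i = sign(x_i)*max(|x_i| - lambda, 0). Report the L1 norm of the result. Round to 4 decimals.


Soft-thresholding with lambda = 1.31:
prox(9.4276) = sign(9.4276)*max(|9.4276| - 1.31, 0) = 8.1176
prox(9.8806) = sign(9.8806)*max(|9.8806| - 1.31, 0) = 8.5706
prox(8.4902) = sign(8.4902)*max(|8.4902| - 1.31, 0) = 7.1802
prox(x) = [8.1176, 8.5706, 7.1802]
||prox(x)||_1 = 8.1176 + 8.5706 + 7.1802 = 23.8684


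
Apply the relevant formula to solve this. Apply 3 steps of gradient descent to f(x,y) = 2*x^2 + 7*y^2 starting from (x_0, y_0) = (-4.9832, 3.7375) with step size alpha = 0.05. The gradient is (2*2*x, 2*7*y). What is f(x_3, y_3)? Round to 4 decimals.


Gradient descent on f(x,y) = 2*x^2 + 7*y^2.
Starting point: (-4.9832, 3.7375), alpha = 0.05
Step 1: grad_x = 2*2*-4.9832 = -19.9328, grad_y = 2*7*3.7375 = 52.325
  x_1 = -4.9832 - 0.05*-19.9328 = -3.9866
  y_1 = 3.7375 - 0.05*52.325 = 1.1213
Step 2: grad_x = 2*2*-3.9866 = -15.9462, grad_y = 2*7*1.1213 = 15.6975
  x_2 = -3.9866 - 0.05*-15.9462 = -3.1892
  y_2 = 1.1213 - 0.05*15.6975 = 0.3364
Step 3: grad_x = 2*2*-3.1892 = -12.757, grad_y = 2*7*0.3364 = 4.7093
  x_3 = -3.1892 - 0.05*-12.757 = -2.5514
  y_3 = 0.3364 - 0.05*4.7093 = 0.1009
f(-2.5514, 0.1009) = 2*(-2.5514)^2 + 7*0.1009^2 = 13.0906


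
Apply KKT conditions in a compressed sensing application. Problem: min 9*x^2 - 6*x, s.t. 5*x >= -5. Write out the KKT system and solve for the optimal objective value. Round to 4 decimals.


Step 1: Try lambda = 0 (constraint inactive).
Stationarity: 2*9*x - 6 = 0
x* = 6/(2*9) = 1/3 = 0.3333 (rounded; the exact value 1/3 is used below)
Check constraint: 5*0.3333 = 1.6665 >= -5 -- satisfied.
Step 2: Compute optimal value.
f(x*) = 9*(1/3)^2 - 6*(1/3) = -1.0


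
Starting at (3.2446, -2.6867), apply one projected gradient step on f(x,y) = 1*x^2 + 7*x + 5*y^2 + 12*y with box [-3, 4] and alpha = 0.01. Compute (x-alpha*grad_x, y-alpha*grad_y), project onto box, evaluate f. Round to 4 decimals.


Step 1: Compute gradient at (3.2446, -2.6867).
grad_x = 2*1*3.2446 + 7 = 13.4892
grad_y = 2*5*-2.6867 + 12 = -14.867
Step 2: Gradient step.
x_raw = 3.2446 - 0.01*13.4892 = 3.1097
y_raw = -2.6867 - 0.01*-14.867 = -2.538
Step 3: Project onto [-3, 4].
x_proj = clip(3.1097) = 3.1097
y_proj = clip(-2.538) = -2.538
Step 4: Evaluate f.
f(3.1097, -2.538) = 33.1899


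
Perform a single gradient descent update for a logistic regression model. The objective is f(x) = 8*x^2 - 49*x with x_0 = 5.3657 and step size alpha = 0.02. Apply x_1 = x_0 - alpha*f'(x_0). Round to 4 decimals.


We compute the gradient at x_0 and apply the update.
f'(x) = 16*x - 49
f'(5.3657) = 16*5.3657 - 49 = 36.8512
x_1 = 5.3657 - 0.02*36.8512 = 4.6287


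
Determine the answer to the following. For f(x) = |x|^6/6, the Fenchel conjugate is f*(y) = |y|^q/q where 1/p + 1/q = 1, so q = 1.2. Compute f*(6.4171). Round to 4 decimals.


The conjugate exponent q satisfies 1/p + 1/q = 1.
p = 6, so q = 6/(6 - 1) = 1.2
|y|^q = 6.4171^1.2 = 9.3069
f*(6.4171) = 9.3069 / 1.2 = 7.7558


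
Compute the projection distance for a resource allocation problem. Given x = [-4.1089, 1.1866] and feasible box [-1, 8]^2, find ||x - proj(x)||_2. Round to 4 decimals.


Project each component onto [-1, 8].
clip(-4.1089) = -1.0, clip(1.1866) = 1.1866
Projection = [-1.0, 1.1866]
Squared diffs: [9.6653, 0.0]
Distance = sqrt(9.6653) = 3.1089


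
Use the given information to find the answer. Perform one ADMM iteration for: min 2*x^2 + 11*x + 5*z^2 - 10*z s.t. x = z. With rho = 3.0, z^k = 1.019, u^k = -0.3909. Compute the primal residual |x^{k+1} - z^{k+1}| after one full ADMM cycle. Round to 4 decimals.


ADMM iteration with rho = 3.0, z^k = 1.019, u^k = -0.3909
Step 1: x-update.
Minimize 2*x^2 + 11*x + (3.0/2)*(x - 1.019 - 0.3909)^2
FOC: (2*2 + 3.0)*x = -11 + 3.0*(1.019 + 0.3909)
x^{k+1} = -0.9672
Step 2: z-update.
Minimize 5*z^2 - 10*z + (3.0/2)*(-0.9672 - z - 0.3909)^2
FOC: (2*5 + 3.0)*z = 10 + 3.0*(-0.9672 - 0.3909)
z^{k+1} = 0.4558
Step 3: u-update.
u^{k+1} = -0.3909 - 0.9672 - 0.4558 = -1.8139
Step 4: Primal residual = |-0.9672 - 0.4558| = 1.423


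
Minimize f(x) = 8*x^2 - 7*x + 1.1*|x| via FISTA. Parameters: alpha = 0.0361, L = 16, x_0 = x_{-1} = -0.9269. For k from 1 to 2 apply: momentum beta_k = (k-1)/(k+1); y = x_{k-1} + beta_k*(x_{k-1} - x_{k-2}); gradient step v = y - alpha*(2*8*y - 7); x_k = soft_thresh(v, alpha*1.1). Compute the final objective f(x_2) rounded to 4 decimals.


FISTA on f(x) = 8*x^2 - 7*x + 1.1*|x|
L = 16, alpha = 0.0361
Iteration 1: beta = 0.0, y = -0.9269 + 0.0*(-0.9269 + 0.9269) = -0.9269
  grad(y) = -21.8304, v = y - alpha*grad = -0.1388
  prox(v) = soft_thresh(-0.1388, 0.0397) = -0.0991
Iteration 2: beta = 0.3333, y = -0.0991 + 0.3333*(-0.0991 + 0.9269) = 0.1768
  grad(y) = -4.1709, v = y - alpha*grad = 0.3274
  prox(v) = soft_thresh(0.3274, 0.0397) = 0.2877
f(x_2) = 8*0.2877^2 - 7*0.2877 + 1.1*|0.2877| = -1.0352


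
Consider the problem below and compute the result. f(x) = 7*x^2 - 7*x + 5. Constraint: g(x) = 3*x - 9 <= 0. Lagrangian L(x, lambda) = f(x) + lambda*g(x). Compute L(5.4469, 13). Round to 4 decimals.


Step 1: Evaluate f(x).
f(5.4469) = 7*5.4469^2 - 7*5.4469 + 5 = 174.5527
Step 2: Evaluate g(x).
g(5.4469) = 3*5.4469 - 9 = 7.3407
Step 3: Compute Lagrangian.
L = 174.5527 + 13*7.3407 = 269.9818


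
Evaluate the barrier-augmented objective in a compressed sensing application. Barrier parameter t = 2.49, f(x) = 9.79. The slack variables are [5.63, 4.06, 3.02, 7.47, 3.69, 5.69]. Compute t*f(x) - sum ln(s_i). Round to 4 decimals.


Step 1: Compute log-barrier.
ln values: [1.7281, 1.4012, 1.1053, 2.0109, 1.3056, 1.7387]
phi = -(1.7281 + 1.4012 + 1.1053 + 2.0109 + 1.3056 + 1.7387) = -9.2898
Step 2: Compute augmented objective.
t*f(x) = 2.49*9.79 = 24.3771
Total = 24.3771 - 9.2898 = 15.0873


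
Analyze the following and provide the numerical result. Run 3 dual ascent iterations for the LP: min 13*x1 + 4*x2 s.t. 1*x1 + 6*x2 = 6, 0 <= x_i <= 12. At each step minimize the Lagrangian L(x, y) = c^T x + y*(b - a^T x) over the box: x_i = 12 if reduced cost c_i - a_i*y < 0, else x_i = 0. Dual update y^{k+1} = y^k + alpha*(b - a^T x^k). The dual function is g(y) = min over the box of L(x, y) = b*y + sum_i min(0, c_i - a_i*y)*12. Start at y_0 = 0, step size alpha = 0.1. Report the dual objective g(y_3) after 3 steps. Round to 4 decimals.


Dual ascent for LP: min 13*x1 + 4*x2, 1*x1 + 6*x2 = 6, 0 <= x_i <= 12
Step 1: y^k = 0.0, reduced costs: (13.0, 4.0)
  x^k = (0.0, 0.0), subgradient = b - a^T x = 6.0
  y^{k+1} = 0.0 + 0.1*6.0 = 0.6
Step 2: y^k = 0.6, reduced costs: (12.4, 0.4)
  x^k = (0.0, 0.0), subgradient = b - a^T x = 6.0
  y^{k+1} = 0.6 + 0.1*6.0 = 1.2
Step 3: y^k = 1.2, reduced costs: (11.8, -3.2)
  x^k = (0.0, 12.0), subgradient = b - a^T x = -66.0
  y^{k+1} = 1.2 + 0.1*-66.0 = -5.4
Dual objective at y_3 = -5.4: reduced costs (18.4, 36.4), box minimizer x = (0.0, 0.0)
g(y_3) = b*y + (c1 - a1*y)*x1 + (c2 - a2*y)*x2 = 6*(-5.4) + 18.4*0.0 + 36.4*0.0 = -32.4 + 0.0 + 0.0 = -32.4


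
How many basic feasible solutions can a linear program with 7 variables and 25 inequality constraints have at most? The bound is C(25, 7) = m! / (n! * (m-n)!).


Each vertex corresponds to some choice of n active constraints out of m, so the number of vertices is at most C(m, n) = m! / (n!(m-n)!).
m = 25, n = 7
Numerator: 25 * 24 * 23 * 22 * 21 * 20 * 19
Denominator: 7! = 5040
C(25, 7) = 480700


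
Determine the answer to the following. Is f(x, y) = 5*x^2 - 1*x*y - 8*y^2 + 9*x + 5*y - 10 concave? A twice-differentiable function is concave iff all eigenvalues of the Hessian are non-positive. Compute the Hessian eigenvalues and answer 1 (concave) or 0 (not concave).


The Hessian of f(x,y) = 5*x^2 - 1*x*y - 8*y^2 + 9*x + 5*y - 10 is:
H = [[10, -1], [-1, -16]]
Trace = 10 - 16 = -6
Determinant = 10*-16 - (-1)^2 = -161
Discriminant = (-6)^2 - 4*-161 = 680.0
Eigenvalues: lambda_1 = -16.0384, lambda_2 = 10.0384
The function is not concave.

0


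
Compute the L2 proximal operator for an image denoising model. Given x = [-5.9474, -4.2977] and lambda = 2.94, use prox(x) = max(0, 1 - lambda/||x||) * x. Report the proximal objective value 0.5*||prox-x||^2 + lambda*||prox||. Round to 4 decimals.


Step 1: Compute ||x||.
||x|| = 7.3377
Step 2: Compute scaling factor.
scale = max(0, 1 - 2.94/7.3377) = 0.5993
Step 3: prox(x) = [-3.5645, -2.5757]
||prox(x)|| = 4.3977
Step 4: Proximal objective.
0.5*||prox-x||^2 = 4.3218
lambda*||prox|| = 12.9292
Total = 17.251


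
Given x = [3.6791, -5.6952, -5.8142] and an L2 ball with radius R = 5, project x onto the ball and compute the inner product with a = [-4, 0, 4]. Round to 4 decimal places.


Step 1: Compute ||x|| (intermediates to 6 decimals).
||x|| = sqrt(3.6791^2 + (-5.6952)^2 + (-5.8142)^2) = 8.931741
Step 2: Project.
Since ||x|| > R, scale = R/||x|| = 5/8.931741 = 0.559801, proj(x) = scale * x
proj(x) = [2.059564, -3.188179, -3.254795]
Step 3: Dot product.
a^T * proj(x) = -4*2.059564 + 0*(-3.188179) + 4*(-3.254795) = -21.2574


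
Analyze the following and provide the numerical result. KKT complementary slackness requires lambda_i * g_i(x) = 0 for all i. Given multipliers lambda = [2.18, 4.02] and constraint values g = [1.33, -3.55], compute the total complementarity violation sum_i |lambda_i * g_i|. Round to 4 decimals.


KKT complementary slackness check:
lambda_1 * g_1 = 2.18 * 1.33 = 2.8994
lambda_2 * g_2 = 4.02 * -3.55 = -14.271
Total violation = 2.8994 + 14.271 = 17.1704


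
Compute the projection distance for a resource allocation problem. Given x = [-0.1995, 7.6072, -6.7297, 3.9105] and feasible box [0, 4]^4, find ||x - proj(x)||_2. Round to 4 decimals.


Project each component onto [0, 4].
clip(-0.1995) = 0.0, clip(7.6072) = 4.0, clip(-6.7297) = 0.0, clip(3.9105) = 3.9105
Projection = [0.0, 4.0, 0.0, 3.9105]
Squared diffs: [0.0398, 13.0119, 45.2889, 0.0]
Distance = sqrt(58.3406) = 7.6381


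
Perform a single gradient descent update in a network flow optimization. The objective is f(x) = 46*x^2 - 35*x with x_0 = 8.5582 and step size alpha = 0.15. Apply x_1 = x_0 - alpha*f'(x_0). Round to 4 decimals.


We compute the gradient at x_0 and apply the update.
f'(x) = 92*x - 35
f'(8.5582) = 92*8.5582 - 35 = 752.3544
x_1 = 8.5582 - 0.15*752.3544 = -104.295


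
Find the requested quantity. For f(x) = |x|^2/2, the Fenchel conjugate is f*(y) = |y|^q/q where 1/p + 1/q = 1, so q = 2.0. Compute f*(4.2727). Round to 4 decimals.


The conjugate exponent q satisfies 1/p + 1/q = 1.
p = 2, so q = 2/(2 - 1) = 2.0
|y|^q = 4.2727^2.0 = 18.256
f*(4.2727) = 18.256 / 2.0 = 9.128


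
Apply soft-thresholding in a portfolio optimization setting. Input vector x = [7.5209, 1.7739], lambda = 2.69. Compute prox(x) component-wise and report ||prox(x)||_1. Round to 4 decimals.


Soft-thresholding with lambda = 2.69:
prox(7.5209) = sign(7.5209)*max(|7.5209| - 2.69, 0) = 4.8309
prox(1.7739) = sign(1.7739)*max(|1.7739| - 2.69, 0) = 0.0
prox(x) = [4.8309, 0.0]
||prox(x)||_1 = 4.8309 + 0.0 = 4.8309


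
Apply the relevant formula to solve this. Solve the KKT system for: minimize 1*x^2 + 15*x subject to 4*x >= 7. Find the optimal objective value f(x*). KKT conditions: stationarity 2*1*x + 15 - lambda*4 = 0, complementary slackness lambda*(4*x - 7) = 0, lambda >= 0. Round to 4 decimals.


Step 1: Try lambda = 0 (constraint inactive).
x_unc = -15/(2*1) = -7.5
Check: 4*-7.5 = -30.0 < 7 -- violated!
Step 2: Constraint must be active: 4*x = 7
x* = 7/4 = 1.75
lambda = (2*1*1.75 + 15)/4 = 4.625
Step 3: Compute optimal value.
f(x*) = 1*1.75^2 + 15*1.75 = 29.3125


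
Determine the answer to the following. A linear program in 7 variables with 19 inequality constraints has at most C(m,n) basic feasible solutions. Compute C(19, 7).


Each vertex corresponds to some choice of n active constraints out of m, so the number of vertices is at most C(m, n) = m! / (n!(m-n)!).
m = 19, n = 7
Numerator: 19 * 18 * 17 * 16 * 15 * 14 * 13
Denominator: 7! = 5040
C(19, 7) = 50388


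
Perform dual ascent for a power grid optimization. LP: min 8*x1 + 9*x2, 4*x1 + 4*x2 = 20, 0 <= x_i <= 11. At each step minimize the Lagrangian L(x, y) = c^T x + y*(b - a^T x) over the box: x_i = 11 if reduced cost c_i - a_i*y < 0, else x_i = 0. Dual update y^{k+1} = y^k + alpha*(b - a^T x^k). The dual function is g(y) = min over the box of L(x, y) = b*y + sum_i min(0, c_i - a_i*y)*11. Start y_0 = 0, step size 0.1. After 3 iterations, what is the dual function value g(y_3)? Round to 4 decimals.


Dual ascent for LP: min 8*x1 + 9*x2, 4*x1 + 4*x2 = 20, 0 <= x_i <= 11
Step 1: y^k = 0.0, reduced costs: (8.0, 9.0)
  x^k = (0.0, 0.0), subgradient = b - a^T x = 20.0
  y^{k+1} = 0.0 + 0.1*20.0 = 2.0
Step 2: y^k = 2.0, reduced costs: (0.0, 1.0)
  x^k = (0.0, 0.0), subgradient = b - a^T x = 20.0
  y^{k+1} = 2.0 + 0.1*20.0 = 4.0
Step 3: y^k = 4.0, reduced costs: (-8.0, -7.0)
  x^k = (11.0, 11.0), subgradient = b - a^T x = -68.0
  y^{k+1} = 4.0 + 0.1*-68.0 = -2.8
Dual objective at y_3 = -2.8: reduced costs (19.2, 20.2), box minimizer x = (0.0, 0.0)
g(y_3) = b*y + (c1 - a1*y)*x1 + (c2 - a2*y)*x2 = 20*(-2.8) + 19.2*0.0 + 20.2*0.0 = -56.0 + 0.0 + 0.0 = -56.0


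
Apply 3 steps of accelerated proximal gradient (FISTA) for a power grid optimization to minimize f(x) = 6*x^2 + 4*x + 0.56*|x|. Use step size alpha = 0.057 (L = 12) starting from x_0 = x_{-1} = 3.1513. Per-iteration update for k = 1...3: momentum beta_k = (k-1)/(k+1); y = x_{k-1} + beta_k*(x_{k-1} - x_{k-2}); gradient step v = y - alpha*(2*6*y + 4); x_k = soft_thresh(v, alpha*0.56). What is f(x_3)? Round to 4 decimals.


FISTA on f(x) = 6*x^2 + 4*x + 0.56*|x|
L = 12, alpha = 0.057
Iteration 1: beta = 0.0, y = 3.1513 + 0.0*(3.1513 - 3.1513) = 3.1513
  grad(y) = 41.8156, v = y - alpha*grad = 0.7678
  prox(v) = soft_thresh(0.7678, 0.0319) = 0.7359
Iteration 2: beta = 0.3333, y = 0.7359 + 0.3333*(0.7359 - 3.1513) = -0.0692
  grad(y) = 3.1691, v = y - alpha*grad = -0.2499
  prox(v) = soft_thresh(-0.2499, 0.0319) = -0.218
Iteration 3: beta = 0.5, y = -0.218 + 0.5*(-0.218 - 0.7359) = -0.6949
  grad(y) = -4.3387, v = y - alpha*grad = -0.4476
  prox(v) = soft_thresh(-0.4476, 0.0319) = -0.4157
f(x_3) = 6*(-0.4157)^2 + 4*(-0.4157) + 0.56*|-0.4157| = -0.3932


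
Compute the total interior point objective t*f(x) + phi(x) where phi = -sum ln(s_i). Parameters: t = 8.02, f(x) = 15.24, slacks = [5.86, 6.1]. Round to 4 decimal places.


Step 1: Compute log-barrier.
ln values: [1.7681, 1.8083]
phi = -(1.7681 + 1.8083) = -3.5764
Step 2: Compute augmented objective.
t*f(x) = 8.02*15.24 = 122.2248
Total = 122.2248 - 3.5764 = 118.6484


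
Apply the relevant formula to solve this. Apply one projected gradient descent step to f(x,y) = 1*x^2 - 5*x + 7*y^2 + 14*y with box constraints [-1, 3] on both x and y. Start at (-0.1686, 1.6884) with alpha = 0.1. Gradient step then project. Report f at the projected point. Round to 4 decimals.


Step 1: Compute gradient at (-0.1686, 1.6884).
grad_x = 2*1*-0.1686 - 5 = -5.3372
grad_y = 2*7*1.6884 + 14 = 37.6376
Step 2: Gradient step.
x_raw = -0.1686 - 0.1*-5.3372 = 0.3651
y_raw = 1.6884 - 0.1*37.6376 = -2.0754
Step 3: Project onto [-1, 3].
x_proj = clip(0.3651) = 0.3651
y_proj = clip(-2.0754) = -1.0
Step 4: Evaluate f.
f(0.3651, -1.0) = -8.6923


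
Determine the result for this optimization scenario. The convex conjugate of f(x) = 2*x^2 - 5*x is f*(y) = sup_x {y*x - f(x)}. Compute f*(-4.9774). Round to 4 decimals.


f*(y) = sup_x {y*x - a*x^2 - b*x} = sup_x {(y-b)*x - a*x^2}
FOC: (y - b) - 2a*x = 0 => x* = (y - b)/(2a)
x* = (-4.9774 + 5)/(2*2) = 0.0057
f*(-4.9774) = (y-b)^2/(4a) = (-4.9774 + 5)^2/(4*2)
= 0.0005/8 = 0.0001


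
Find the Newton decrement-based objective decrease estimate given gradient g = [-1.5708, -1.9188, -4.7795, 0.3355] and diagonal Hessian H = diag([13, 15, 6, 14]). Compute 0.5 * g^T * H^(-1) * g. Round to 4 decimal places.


Step 1: H is diagonal, so H^(-1) * g = [-0.1208, -0.1279, -0.7966, 0.024].
Step 2: g^T H^(-1) g = sum_i g_i^2 / H_ii
  = (-1.5708)^2/13 + (-1.9188)^2/15 + (-4.7795)^2/6 + (0.3355)^2/14
  = 0.1898 + 0.2455 + 3.8073 + 0.008 = 4.2506
Step 3: Objective decrease = 0.5 * g^T H^(-1) g = 2.1253


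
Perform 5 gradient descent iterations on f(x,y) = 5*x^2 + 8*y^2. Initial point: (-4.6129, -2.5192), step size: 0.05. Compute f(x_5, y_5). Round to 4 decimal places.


Gradient descent on f(x,y) = 5*x^2 + 8*y^2.
Starting point: (-4.6129, -2.5192), alpha = 0.05
Step 1: grad_x = 2*5*-4.6129 = -46.129, grad_y = 2*8*-2.5192 = -40.3072
  x_1 = -4.6129 - 0.05*-46.129 = -2.3065
  y_1 = -2.5192 - 0.05*-40.3072 = -0.5038
Step 2: grad_x = 2*5*-2.3065 = -23.0645, grad_y = 2*8*-0.5038 = -8.0614
  x_2 = -2.3065 - 0.05*-23.0645 = -1.1532
  y_2 = -0.5038 - 0.05*-8.0614 = -0.1008
Step 3: grad_x = 2*5*-1.1532 = -11.5323, grad_y = 2*8*-0.1008 = -1.6123
  x_3 = -1.1532 - 0.05*-11.5323 = -0.5766
  y_3 = -0.1008 - 0.05*-1.6123 = -0.0202
Step 4: grad_x = 2*5*-0.5766 = -5.7661, grad_y = 2*8*-0.0202 = -0.3225
  x_4 = -0.5766 - 0.05*-5.7661 = -0.2883
  y_4 = -0.0202 - 0.05*-0.3225 = -0.004
Step 5: grad_x = 2*5*-0.2883 = -2.8831, grad_y = 2*8*-0.004 = -0.0645
  x_5 = -0.2883 - 0.05*-2.8831 = -0.1442
  y_5 = -0.004 - 0.05*-0.0645 = -0.0008
f(-0.1442, -0.0008) = 5*(-0.1442)^2 + 8*(-0.0008)^2 = 0.1039


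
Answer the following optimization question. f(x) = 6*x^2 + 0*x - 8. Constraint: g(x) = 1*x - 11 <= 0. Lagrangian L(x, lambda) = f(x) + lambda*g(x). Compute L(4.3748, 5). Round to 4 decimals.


Step 1: Evaluate f(x).
f(4.3748) = 6*4.3748^2 + 0*4.3748 - 8 = 106.8333
Step 2: Evaluate g(x).
g(4.3748) = 1*4.3748 - 11 = -6.6252
Step 3: Compute Lagrangian.
L = 106.8333 + 5*-6.6252 = 73.7073


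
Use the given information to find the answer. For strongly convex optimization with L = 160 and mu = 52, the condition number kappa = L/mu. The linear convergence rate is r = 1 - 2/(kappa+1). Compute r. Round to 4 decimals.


Step 1: Compute the condition number.
kappa = L/mu = 160/52 = 3.0769
Step 2: Compute the convergence rate.
r = 1 - 2/(kappa + 1) = 1 - 2*mu/(L + mu) = (L - mu)/(L + mu) = 108/212 = 0.5094


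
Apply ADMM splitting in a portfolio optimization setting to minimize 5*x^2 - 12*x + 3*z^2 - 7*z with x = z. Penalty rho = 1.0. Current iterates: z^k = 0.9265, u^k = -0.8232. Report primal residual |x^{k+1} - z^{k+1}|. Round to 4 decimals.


ADMM iteration with rho = 1.0, z^k = 0.9265, u^k = -0.8232
Step 1: x-update.
Minimize 5*x^2 - 12*x + (1.0/2)*(x - 0.9265 - 0.8232)^2
FOC: (2*5 + 1.0)*x = 12 + 1.0*(0.9265 + 0.8232)
x^{k+1} = 1.25
Step 2: z-update.
Minimize 3*z^2 - 7*z + (1.0/2)*(1.25 - z - 0.8232)^2
FOC: (2*3 + 1.0)*z = 7 + 1.0*(1.25 - 0.8232)
z^{k+1} = 1.061
Step 3: u-update.
u^{k+1} = -0.8232 + 1.25 - 1.061 = -0.6342
Step 4: Primal residual = |1.25 - 1.061| = 0.189


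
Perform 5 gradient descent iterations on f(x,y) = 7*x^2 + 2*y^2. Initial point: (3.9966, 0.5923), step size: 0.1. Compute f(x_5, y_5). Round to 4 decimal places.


Gradient descent on f(x,y) = 7*x^2 + 2*y^2.
Starting point: (3.9966, 0.5923), alpha = 0.1
Step 1: grad_x = 2*7*3.9966 = 55.9524, grad_y = 2*2*0.5923 = 2.3692
  x_1 = 3.9966 - 0.1*55.9524 = -1.5986
  y_1 = 0.5923 - 0.1*2.3692 = 0.3554
Step 2: grad_x = 2*7*-1.5986 = -22.381, grad_y = 2*2*0.3554 = 1.4215
  x_2 = -1.5986 - 0.1*-22.381 = 0.6395
  y_2 = 0.3554 - 0.1*1.4215 = 0.2132
Step 3: grad_x = 2*7*0.6395 = 8.9524, grad_y = 2*2*0.2132 = 0.8529
  x_3 = 0.6395 - 0.1*8.9524 = -0.2558
  y_3 = 0.2132 - 0.1*0.8529 = 0.1279
Step 4: grad_x = 2*7*-0.2558 = -3.581, grad_y = 2*2*0.1279 = 0.5117
  x_4 = -0.2558 - 0.1*-3.581 = 0.1023
  y_4 = 0.1279 - 0.1*0.5117 = 0.0768
Step 5: grad_x = 2*7*0.1023 = 1.4324, grad_y = 2*2*0.0768 = 0.307
  x_5 = 0.1023 - 0.1*1.4324 = -0.0409
  y_5 = 0.0768 - 0.1*0.307 = 0.0461
f(-0.0409, 0.0461) = 7*(-0.0409)^2 + 2*0.0461^2 = 0.016


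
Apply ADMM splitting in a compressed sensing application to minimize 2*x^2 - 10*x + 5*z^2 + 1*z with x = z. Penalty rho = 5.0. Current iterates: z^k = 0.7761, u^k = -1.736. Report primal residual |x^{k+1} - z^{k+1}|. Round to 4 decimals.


ADMM iteration with rho = 5.0, z^k = 0.7761, u^k = -1.736
Step 1: x-update.
Minimize 2*x^2 - 10*x + (5.0/2)*(x - 0.7761 - 1.736)^2
FOC: (2*2 + 5.0)*x = 10 + 5.0*(0.7761 + 1.736)
x^{k+1} = 2.5067
Step 2: z-update.
Minimize 5*z^2 + 1*z + (5.0/2)*(2.5067 - z - 1.736)^2
FOC: (2*5 + 5.0)*z = -1 + 5.0*(2.5067 - 1.736)
z^{k+1} = 0.1902
Step 3: u-update.
u^{k+1} = -1.736 + 2.5067 - 0.1902 = 0.5805
Step 4: Primal residual = |2.5067 - 0.1902| = 2.3165


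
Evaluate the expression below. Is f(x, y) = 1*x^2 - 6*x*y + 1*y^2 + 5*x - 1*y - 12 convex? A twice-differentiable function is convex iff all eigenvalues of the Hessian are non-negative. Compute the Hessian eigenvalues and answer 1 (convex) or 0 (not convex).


The Hessian of f(x,y) = 1*x^2 - 6*x*y + 1*y^2 + 5*x - 1*y - 12 is:
H = [[2, -6], [-6, 2]]
Trace = 2 + 2 = 4
Determinant = 2*2 - (-6)^2 = -32
Discriminant = (4)^2 - 4*-32 = 144.0
Eigenvalues: lambda_1 = -4.0, lambda_2 = 8.0
The function is not convex.

0


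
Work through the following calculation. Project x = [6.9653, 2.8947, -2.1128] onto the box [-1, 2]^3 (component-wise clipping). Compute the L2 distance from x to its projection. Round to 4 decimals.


Project each component onto [-1, 2].
clip(6.9653) = 2.0, clip(2.8947) = 2.0, clip(-2.1128) = -1.0
Projection = [2.0, 2.0, -1.0]
Squared diffs: [24.6542, 0.8005, 1.2383]
Distance = sqrt(26.693) = 5.1665


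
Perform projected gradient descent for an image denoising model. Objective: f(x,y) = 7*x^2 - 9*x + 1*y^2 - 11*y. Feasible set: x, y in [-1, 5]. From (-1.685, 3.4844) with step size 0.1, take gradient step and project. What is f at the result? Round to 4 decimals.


Step 1: Compute gradient at (-1.685, 3.4844).
grad_x = 2*7*-1.685 - 9 = -32.59
grad_y = 2*1*3.4844 - 11 = -4.0312
Step 2: Gradient step.
x_raw = -1.685 - 0.1*-32.59 = 1.574
y_raw = 3.4844 - 0.1*-4.0312 = 3.8875
Step 3: Project onto [-1, 5].
x_proj = clip(1.574) = 1.574
y_proj = clip(3.8875) = 3.8875
Step 4: Evaluate f.
f(1.574, 3.8875) = -24.4736


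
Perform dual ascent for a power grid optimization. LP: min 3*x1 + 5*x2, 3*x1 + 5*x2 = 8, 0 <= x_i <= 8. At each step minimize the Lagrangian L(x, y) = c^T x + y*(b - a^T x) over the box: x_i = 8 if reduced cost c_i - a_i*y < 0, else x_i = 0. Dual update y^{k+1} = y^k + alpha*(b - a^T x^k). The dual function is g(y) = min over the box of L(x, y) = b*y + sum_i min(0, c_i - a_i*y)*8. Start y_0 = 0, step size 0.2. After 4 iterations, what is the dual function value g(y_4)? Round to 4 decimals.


Dual ascent for LP: min 3*x1 + 5*x2, 3*x1 + 5*x2 = 8, 0 <= x_i <= 8
Step 1: y^k = 0.0, reduced costs: (3.0, 5.0)
  x^k = (0.0, 0.0), subgradient = b - a^T x = 8.0
  y^{k+1} = 0.0 + 0.2*8.0 = 1.6
Step 2: y^k = 1.6, reduced costs: (-1.8, -3.0)
  x^k = (8.0, 8.0), subgradient = b - a^T x = -56.0
  y^{k+1} = 1.6 + 0.2*-56.0 = -9.6
Step 3: y^k = -9.6, reduced costs: (31.8, 53.0)
  x^k = (0.0, 0.0), subgradient = b - a^T x = 8.0
  y^{k+1} = -9.6 + 0.2*8.0 = -8.0
Step 4: y^k = -8.0, reduced costs: (27.0, 45.0)
  x^k = (0.0, 0.0), subgradient = b - a^T x = 8.0
  y^{k+1} = -8.0 + 0.2*8.0 = -6.4
Dual objective at y_4 = -6.4: reduced costs (22.2, 37.0), box minimizer x = (0.0, 0.0)
g(y_4) = b*y + (c1 - a1*y)*x1 + (c2 - a2*y)*x2 = 8*(-6.4) + 22.2*0.0 + 37.0*0.0 = -51.2 + 0.0 + 0.0 = -51.2


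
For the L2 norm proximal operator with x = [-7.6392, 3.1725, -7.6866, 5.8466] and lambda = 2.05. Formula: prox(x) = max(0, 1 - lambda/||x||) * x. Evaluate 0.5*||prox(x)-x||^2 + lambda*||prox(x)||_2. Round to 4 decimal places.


Step 1: Compute ||x||.
||x|| = 12.7157
Step 2: Compute scaling factor.
scale = max(0, 1 - 2.05/12.7157) = 0.8388
Step 3: prox(x) = [-6.4076, 2.661, -6.4474, 4.904]
||prox(x)|| = 10.6657
Step 4: Proximal objective.
0.5*||prox-x||^2 = 2.1013
lambda*||prox|| = 21.8647
Total = 23.9659


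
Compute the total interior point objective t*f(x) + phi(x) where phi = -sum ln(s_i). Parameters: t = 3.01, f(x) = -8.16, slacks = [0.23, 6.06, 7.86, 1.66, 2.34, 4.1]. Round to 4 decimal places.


Step 1: Compute log-barrier.
ln values: [-1.4697, 1.8017, 2.0618, 0.5068, 0.8502, 1.411]
phi = -(-1.4697 + 1.8017 + 2.0618 + 0.5068 + 0.8502 + 1.411) = -5.1618
Step 2: Compute augmented objective.
t*f(x) = 3.01*-8.16 = -24.5616
Total = -24.5616 - 5.1618 = -29.7234


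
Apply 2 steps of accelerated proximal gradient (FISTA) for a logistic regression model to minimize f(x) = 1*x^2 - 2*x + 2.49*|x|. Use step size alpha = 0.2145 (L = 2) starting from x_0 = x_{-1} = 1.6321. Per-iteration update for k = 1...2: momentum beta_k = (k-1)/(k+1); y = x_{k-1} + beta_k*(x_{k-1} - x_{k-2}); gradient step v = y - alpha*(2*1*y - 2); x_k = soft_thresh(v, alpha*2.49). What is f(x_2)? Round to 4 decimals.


FISTA on f(x) = 1*x^2 - 2*x + 2.49*|x|
L = 2, alpha = 0.2145
Iteration 1: beta = 0.0, y = 1.6321 + 0.0*(1.6321 - 1.6321) = 1.6321
  grad(y) = 1.2642, v = y - alpha*grad = 1.3609
  prox(v) = soft_thresh(1.3609, 0.5341) = 0.8268
Iteration 2: beta = 0.3333, y = 0.8268 + 0.3333*(0.8268 - 1.6321) = 0.5584
  grad(y) = -0.8832, v = y - alpha*grad = 0.7478
  prox(v) = soft_thresh(0.7478, 0.5341) = 0.2137
f(x_2) = 1*0.2137^2 - 2*0.2137 + 2.49*|0.2137| = 0.1504


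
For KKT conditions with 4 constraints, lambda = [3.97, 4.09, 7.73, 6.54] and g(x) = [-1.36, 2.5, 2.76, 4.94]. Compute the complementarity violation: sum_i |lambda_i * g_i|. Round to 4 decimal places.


KKT complementary slackness check:
lambda_1 * g_1 = 3.97 * -1.36 = -5.3992
lambda_2 * g_2 = 4.09 * 2.5 = 10.225
lambda_3 * g_3 = 7.73 * 2.76 = 21.3348
lambda_4 * g_4 = 6.54 * 4.94 = 32.3076
Total violation = 5.3992 + 10.225 + 21.3348 + 32.3076 = 69.2666


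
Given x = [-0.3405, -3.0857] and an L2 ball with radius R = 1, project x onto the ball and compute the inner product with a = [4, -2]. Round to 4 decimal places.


Step 1: Compute ||x|| (intermediates to 6 decimals).
||x|| = sqrt((-0.3405)^2 + (-3.0857)^2) = 3.10443
Step 2: Project.
Since ||x|| > R, scale = R/||x|| = 1/3.10443 = 0.32212, proj(x) = scale * x
proj(x) = [-0.109682, -0.993966]
Step 3: Dot product.
a^T * proj(x) = 4*(-0.109682) - 2*(-0.993966) = 1.5492


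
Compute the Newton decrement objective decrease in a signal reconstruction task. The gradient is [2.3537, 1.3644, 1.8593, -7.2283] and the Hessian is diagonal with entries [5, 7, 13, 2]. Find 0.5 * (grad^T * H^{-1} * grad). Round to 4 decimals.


Step 1: H is diagonal, so H^(-1) * g = [0.4707, 0.1949, 0.143, -3.6142].
Step 2: g^T H^(-1) g = sum_i g_i^2 / H_ii
  = (2.3537)^2/5 + (1.3644)^2/7 + (1.8593)^2/13 + (-7.2283)^2/2
  = 1.108 + 0.2659 + 0.2659 + 26.1242 = 27.764
Step 3: Objective decrease = 0.5 * g^T H^(-1) g = 13.882


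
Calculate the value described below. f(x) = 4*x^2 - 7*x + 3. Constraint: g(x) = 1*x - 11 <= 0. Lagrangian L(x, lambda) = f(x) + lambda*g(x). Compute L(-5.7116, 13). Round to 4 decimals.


Step 1: Evaluate f(x).
f(-5.7116) = 4*(-5.7116)^2 - 7*(-5.7116) + 3 = 173.4707
Step 2: Evaluate g(x).
g(-5.7116) = 1*-5.7116 - 11 = -16.7116
Step 3: Compute Lagrangian.
L = 173.4707 + 13*-16.7116 = -43.7801


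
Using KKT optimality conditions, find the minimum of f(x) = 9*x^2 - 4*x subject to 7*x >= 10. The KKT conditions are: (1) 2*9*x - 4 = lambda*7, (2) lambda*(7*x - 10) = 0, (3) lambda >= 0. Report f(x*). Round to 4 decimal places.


Step 1: Try lambda = 0 (constraint inactive).
x_unc = 4/(2*9) = 0.2222
Check: 7*0.2222 = 1.5554 < 10 -- violated!
Step 2: Constraint must be active: 7*x = 10
x* = 10/7 = 1.4286 (rounded; the exact value 10/7 is used below)
lambda = (2*9*(10/7) - 4)/7 = 3.102
Step 3: Compute optimal value.
f(x*) = 9*(10/7)^2 - 4*(10/7) = 12.6531


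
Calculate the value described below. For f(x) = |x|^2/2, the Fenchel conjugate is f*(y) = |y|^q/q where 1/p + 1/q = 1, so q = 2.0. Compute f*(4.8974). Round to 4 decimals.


The conjugate exponent q satisfies 1/p + 1/q = 1.
p = 2, so q = 2/(2 - 1) = 2.0
|y|^q = 4.8974^2.0 = 23.9845
f*(4.8974) = 23.9845 / 2.0 = 11.9923


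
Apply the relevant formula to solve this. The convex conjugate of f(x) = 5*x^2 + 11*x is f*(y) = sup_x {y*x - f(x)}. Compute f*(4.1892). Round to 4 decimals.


f*(y) = sup_x {y*x - a*x^2 - b*x} = sup_x {(y-b)*x - a*x^2}
FOC: (y - b) - 2a*x = 0 => x* = (y - b)/(2a)
x* = (4.1892 - 11)/(2*5) = -0.6811
f*(4.1892) = (y-b)^2/(4a) = (4.1892 - 11)^2/(4*5)
= 46.387/20 = 2.3193


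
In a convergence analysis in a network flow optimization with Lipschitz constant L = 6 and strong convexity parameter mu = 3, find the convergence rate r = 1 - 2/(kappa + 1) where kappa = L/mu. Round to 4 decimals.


Step 1: Compute the condition number.
kappa = L/mu = 6/3 = 2.0
Step 2: Compute the convergence rate.
r = 1 - 2/(kappa + 1) = 1 - 2*mu/(L + mu) = (L - mu)/(L + mu) = 3/9 = 0.3333


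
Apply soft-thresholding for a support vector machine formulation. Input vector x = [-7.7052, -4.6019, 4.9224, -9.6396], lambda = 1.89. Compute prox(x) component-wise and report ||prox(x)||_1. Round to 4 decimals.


Soft-thresholding with lambda = 1.89:
prox(-7.7052) = sign(-7.7052)*max(|-7.7052| - 1.89, 0) = -5.8152
prox(-4.6019) = sign(-4.6019)*max(|-4.6019| - 1.89, 0) = -2.7119
prox(4.9224) = sign(4.9224)*max(|4.9224| - 1.89, 0) = 3.0324
prox(-9.6396) = sign(-9.6396)*max(|-9.6396| - 1.89, 0) = -7.7496
prox(x) = [-5.8152, -2.7119, 3.0324, -7.7496]
||prox(x)||_1 = 5.8152 + 2.7119 + 3.0324 + 7.7496 = 19.3091


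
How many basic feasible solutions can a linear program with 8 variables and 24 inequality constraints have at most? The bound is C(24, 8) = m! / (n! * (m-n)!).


Each vertex corresponds to some choice of n active constraints out of m, so the number of vertices is at most C(m, n) = m! / (n!(m-n)!).
m = 24, n = 8
Numerator: 24 * 23 * 22 * 21 * 20 * 19 * 18 * 17
Denominator: 8! = 40320
C(24, 8) = 735471


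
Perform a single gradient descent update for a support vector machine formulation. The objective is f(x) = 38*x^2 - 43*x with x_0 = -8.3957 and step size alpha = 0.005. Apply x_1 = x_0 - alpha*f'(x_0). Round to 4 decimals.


We compute the gradient at x_0 and apply the update.
f'(x) = 76*x - 43
f'(-8.3957) = 76*-8.3957 - 43 = -681.0732
x_1 = -8.3957 - 0.005*-681.0732 = -4.9903


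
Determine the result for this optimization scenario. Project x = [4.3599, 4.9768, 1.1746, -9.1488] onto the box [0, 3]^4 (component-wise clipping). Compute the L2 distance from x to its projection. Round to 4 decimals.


Project each component onto [0, 3].
clip(4.3599) = 3.0, clip(4.9768) = 3.0, clip(1.1746) = 1.1746, clip(-9.1488) = 0.0
Projection = [3.0, 3.0, 1.1746, 0.0]
Squared diffs: [1.8493, 3.9077, 0.0, 83.7005]
Distance = sqrt(89.4575) = 9.4582


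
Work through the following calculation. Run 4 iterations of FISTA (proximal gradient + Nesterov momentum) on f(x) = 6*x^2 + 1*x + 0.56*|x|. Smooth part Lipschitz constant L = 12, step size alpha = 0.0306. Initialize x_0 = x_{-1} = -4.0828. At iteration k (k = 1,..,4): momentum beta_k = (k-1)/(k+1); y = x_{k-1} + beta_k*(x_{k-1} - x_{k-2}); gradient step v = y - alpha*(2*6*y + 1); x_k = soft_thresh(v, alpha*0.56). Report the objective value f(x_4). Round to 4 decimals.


FISTA on f(x) = 6*x^2 + 1*x + 0.56*|x|
L = 12, alpha = 0.0306
Iteration 1: beta = 0.0, y = -4.0828 + 0.0*(-4.0828 + 4.0828) = -4.0828
  grad(y) = -47.9936, v = y - alpha*grad = -2.6142
  prox(v) = soft_thresh(-2.6142, 0.0171) = -2.5971
Iteration 2: beta = 0.3333, y = -2.5971 + 0.3333*(-2.5971 + 4.0828) = -2.1018
  grad(y) = -24.2218, v = y - alpha*grad = -1.3606
  prox(v) = soft_thresh(-1.3606, 0.0171) = -1.3435
Iteration 3: beta = 0.5, y = -1.3435 + 0.5*(-1.3435 + 2.5971) = -0.7167
  grad(y) = -7.6005, v = y - alpha*grad = -0.4841
  prox(v) = soft_thresh(-0.4841, 0.0171) = -0.467
Iteration 4: beta = 0.6, y = -0.467 + 0.6*(-0.467 + 1.3435) = 0.0589
  grad(y) = 1.7068, v = y - alpha*grad = 0.0067
  prox(v) = soft_thresh(0.0067, 0.0171) = 0.0
f(x_4) = 6*0.0^2 + 1*0.0 + 0.56*|0.0| = 0.0


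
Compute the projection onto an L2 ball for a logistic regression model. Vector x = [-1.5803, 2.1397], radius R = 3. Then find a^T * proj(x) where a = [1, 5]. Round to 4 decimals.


Step 1: Compute ||x|| (intermediates to 6 decimals).
||x|| = sqrt((-1.5803)^2 + 2.1397^2) = 2.660012
Step 2: Project.
Since ||x|| <= R, proj = x (no scaling needed).
proj(x) = [-1.5803, 2.1397]
Step 3: Dot product.
a^T * proj(x) = 1*(-1.5803) + 5*2.1397 = 9.1182


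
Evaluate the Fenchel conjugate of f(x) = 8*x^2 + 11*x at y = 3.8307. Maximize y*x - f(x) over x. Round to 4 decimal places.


f*(y) = sup_x {y*x - a*x^2 - b*x} = sup_x {(y-b)*x - a*x^2}
FOC: (y - b) - 2a*x = 0 => x* = (y - b)/(2a)
x* = (3.8307 - 11)/(2*8) = -0.4481
f*(3.8307) = (y-b)^2/(4a) = (3.8307 - 11)^2/(4*8)
= 51.3989/32 = 1.6062


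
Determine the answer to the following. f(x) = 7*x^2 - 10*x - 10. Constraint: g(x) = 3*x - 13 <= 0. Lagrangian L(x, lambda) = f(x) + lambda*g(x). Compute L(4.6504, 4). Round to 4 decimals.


Step 1: Evaluate f(x).
f(4.6504) = 7*4.6504^2 - 10*4.6504 - 10 = 94.8795
Step 2: Evaluate g(x).
g(4.6504) = 3*4.6504 - 13 = 0.9512
Step 3: Compute Lagrangian.
L = 94.8795 + 4*0.9512 = 98.6843


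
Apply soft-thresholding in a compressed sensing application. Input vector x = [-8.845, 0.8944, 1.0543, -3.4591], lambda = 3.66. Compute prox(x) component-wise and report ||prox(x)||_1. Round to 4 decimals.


Soft-thresholding with lambda = 3.66:
prox(-8.845) = sign(-8.845)*max(|-8.845| - 3.66, 0) = -5.185
prox(0.8944) = sign(0.8944)*max(|0.8944| - 3.66, 0) = 0.0
prox(1.0543) = sign(1.0543)*max(|1.0543| - 3.66, 0) = 0.0
prox(-3.4591) = sign(-3.4591)*max(|-3.4591| - 3.66, 0) = 0.0
prox(x) = [-5.185, 0.0, 0.0, 0.0]
||prox(x)||_1 = 5.185 + 0.0 + 0.0 + 0.0 = 5.185


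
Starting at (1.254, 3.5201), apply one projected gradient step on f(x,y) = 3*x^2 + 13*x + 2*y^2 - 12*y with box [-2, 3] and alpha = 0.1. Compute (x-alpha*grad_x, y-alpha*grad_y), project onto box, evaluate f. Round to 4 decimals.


Step 1: Compute gradient at (1.254, 3.5201).
grad_x = 2*3*1.254 + 13 = 20.524
grad_y = 2*2*3.5201 - 12 = 2.0804
Step 2: Gradient step.
x_raw = 1.254 - 0.1*20.524 = -0.7984
y_raw = 3.5201 - 0.1*2.0804 = 3.3121
Step 3: Project onto [-2, 3].
x_proj = clip(-0.7984) = -0.7984
y_proj = clip(3.3121) = 3.0
Step 4: Evaluate f.
f(-0.7984, 3.0) = -26.4669


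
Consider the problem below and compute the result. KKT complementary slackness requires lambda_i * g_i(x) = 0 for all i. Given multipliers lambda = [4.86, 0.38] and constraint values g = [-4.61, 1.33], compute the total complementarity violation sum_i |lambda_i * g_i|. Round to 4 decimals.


KKT complementary slackness check:
lambda_1 * g_1 = 4.86 * -4.61 = -22.4046
lambda_2 * g_2 = 0.38 * 1.33 = 0.5054
Total violation = 22.4046 + 0.5054 = 22.91
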